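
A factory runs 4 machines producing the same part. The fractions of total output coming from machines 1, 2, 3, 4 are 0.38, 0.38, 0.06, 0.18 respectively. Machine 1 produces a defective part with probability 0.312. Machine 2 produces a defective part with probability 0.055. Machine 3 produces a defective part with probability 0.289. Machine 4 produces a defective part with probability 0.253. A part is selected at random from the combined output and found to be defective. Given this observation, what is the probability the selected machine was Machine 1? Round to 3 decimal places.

Posterior probability ≈ 0.586

P(defective|M1) = 0.312; P(defective|M2) = 0.055; P(defective|M3) = 0.289; P(defective|M4) = 0.253.
Prior × likelihood for each source: 0.38·0.312=0.1186, 0.38·0.055=0.02090, 0.06·0.289=0.01734, 0.18·0.253=0.04554. Summing gives P(defective) = 0.20234.
P(Machine 1 | defective) = 0.1186 / 0.20234 = 0.586.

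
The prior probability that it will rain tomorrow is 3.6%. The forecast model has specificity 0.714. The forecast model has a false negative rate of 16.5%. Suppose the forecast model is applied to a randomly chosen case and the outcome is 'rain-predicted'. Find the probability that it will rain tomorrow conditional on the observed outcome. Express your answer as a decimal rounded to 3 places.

Let H be the event that it will rain tomorrow. P(H) = 0.036, so P(¬H) = 0.964. With E the 'rain-predicted' result, P(E|H) = 0.835 and P(E|¬H) = 0.286.
P(E) = 0.835·0.036 + 0.286·0.964 = 0.030060 + 0.27570 = 0.30576.
By Bayes' theorem, P(H|E) = 0.030060 / 0.30576 = 0.098.

P(H | E) ≈ 0.098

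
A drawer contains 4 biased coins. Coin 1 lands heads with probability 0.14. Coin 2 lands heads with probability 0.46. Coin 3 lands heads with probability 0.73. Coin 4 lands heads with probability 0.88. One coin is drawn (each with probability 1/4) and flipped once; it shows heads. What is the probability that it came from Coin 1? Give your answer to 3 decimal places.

Tabulate prior·likelihood by source: [1] prior 0.25, lik 0.14, product 0.03500; [2] prior 0.25, lik 0.46, product 0.1150; [3] prior 0.25, lik 0.73, product 0.1825; [4] prior 0.25, lik 0.88, product 0.2200.
Normalizing constant = 0.55250; the posterior for Coin 1 is its product over the sum, 0.03500/0.55250 = 0.063.

Posterior probability ≈ 0.063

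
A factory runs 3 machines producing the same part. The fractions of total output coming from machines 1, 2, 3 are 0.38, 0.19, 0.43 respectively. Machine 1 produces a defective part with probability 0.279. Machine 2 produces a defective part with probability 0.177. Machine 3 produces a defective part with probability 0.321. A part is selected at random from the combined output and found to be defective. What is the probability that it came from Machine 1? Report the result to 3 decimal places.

Posterior probability ≈ 0.382

Tabulate prior·likelihood by source: [1] prior 0.38, lik 0.279, product 0.1060; [2] prior 0.19, lik 0.177, product 0.03363; [3] prior 0.43, lik 0.321, product 0.1380.
Normalizing constant = 0.27768; the posterior for Machine 1 is its product over the sum, 0.1060/0.27768 = 0.382.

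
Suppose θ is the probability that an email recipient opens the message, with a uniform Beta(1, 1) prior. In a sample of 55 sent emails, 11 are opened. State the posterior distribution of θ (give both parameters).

Posterior: Beta(12, 45)

The binomial likelihood is conjugate to the Beta prior: with 11 successes and 44 failures, the posterior is Beta(1+11, 1+44) = Beta(12, 45).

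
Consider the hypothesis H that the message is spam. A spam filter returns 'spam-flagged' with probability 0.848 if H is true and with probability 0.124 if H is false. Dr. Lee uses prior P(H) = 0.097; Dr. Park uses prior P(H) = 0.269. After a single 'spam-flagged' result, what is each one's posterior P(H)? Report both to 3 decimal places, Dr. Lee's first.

P('+'|H) = 0.848, P('+'|¬H) = 0.124.
Dr. Lee: numerator 0.848·0.097 = 0.082256; evidence = 0.082256+0.124·0.903 = 0.19423; posterior = 0.424.
Dr. Park: numerator 0.848·0.269 = 0.22811; evidence = 0.22811+0.124·0.731 = 0.31876; posterior = 0.716.

Dr. Lee: 0.424; Dr. Park: 0.716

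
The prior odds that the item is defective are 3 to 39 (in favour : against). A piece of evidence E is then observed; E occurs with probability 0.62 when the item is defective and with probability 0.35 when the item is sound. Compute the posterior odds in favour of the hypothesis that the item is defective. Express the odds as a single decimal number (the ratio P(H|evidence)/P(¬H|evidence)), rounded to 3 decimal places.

Posterior odds ≈ 0.136

Prior odds = 3/39 = 0.076923.
Likelihood ratio for E = 0.62/0.35 = 1.7714.
Posterior odds = prior odds × LR = 0.13626.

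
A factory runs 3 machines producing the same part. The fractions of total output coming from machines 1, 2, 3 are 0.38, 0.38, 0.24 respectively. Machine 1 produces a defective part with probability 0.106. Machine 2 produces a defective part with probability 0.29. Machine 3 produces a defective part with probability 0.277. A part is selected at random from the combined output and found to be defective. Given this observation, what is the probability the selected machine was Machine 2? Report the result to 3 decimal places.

P(defective|M1) = 0.106; P(defective|M2) = 0.29; P(defective|M3) = 0.277.
Prior × likelihood for each source: 0.38·0.106=0.04028, 0.38·0.29=0.1102, 0.24·0.277=0.06648. Summing gives P(defective) = 0.21696.
P(Machine 2 | defective) = 0.1102 / 0.21696 = 0.508.

Posterior probability ≈ 0.508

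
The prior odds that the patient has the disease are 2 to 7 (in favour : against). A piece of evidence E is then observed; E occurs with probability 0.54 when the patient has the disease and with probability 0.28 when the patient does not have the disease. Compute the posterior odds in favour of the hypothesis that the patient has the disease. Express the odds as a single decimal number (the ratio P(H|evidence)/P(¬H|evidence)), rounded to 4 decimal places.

Posterior odds ≈ 0.5510

Prior odds = 2/7 = 0.28571.
Likelihood ratio for E = 0.54/0.28 = 1.9286.
Posterior odds = prior odds × LR = 0.55102.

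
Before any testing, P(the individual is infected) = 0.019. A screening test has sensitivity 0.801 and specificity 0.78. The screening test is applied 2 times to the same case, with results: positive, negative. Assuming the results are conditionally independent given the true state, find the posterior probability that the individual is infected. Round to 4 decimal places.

Posterior P(H) ≈ 0.0177

With H the event that the individual is infected, the joint likelihood of the observed sequence is P(data|H) = 0.801·0.199 = 0.15940 and P(data|¬H) = 0.22·0.78 = 0.17160.
Bayes: P(H|data) = 0.019·0.15940 / (0.019·0.15940 + 0.981·0.17160) = 0.0030286/0.17137 = 0.0177.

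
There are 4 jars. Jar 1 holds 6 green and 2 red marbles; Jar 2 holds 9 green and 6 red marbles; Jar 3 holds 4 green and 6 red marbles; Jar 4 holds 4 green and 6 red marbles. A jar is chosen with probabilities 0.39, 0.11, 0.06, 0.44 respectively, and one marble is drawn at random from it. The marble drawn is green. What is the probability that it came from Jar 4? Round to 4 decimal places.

P(green|Jar 1) = 0.75; P(green|Jar 2) = 0.6; P(green|Jar 3) = 0.4; P(green|Jar 4) = 0.4.
Prior × likelihood for each source: 0.39·0.75=0.2925, 0.11·0.6=0.06600, 0.06·0.4=0.02400, 0.44·0.4=0.1760. Summing gives P(green) = 0.55850.
P(Jar 4 | green) = 0.1760 / 0.55850 = 0.3151.

Posterior probability ≈ 0.3151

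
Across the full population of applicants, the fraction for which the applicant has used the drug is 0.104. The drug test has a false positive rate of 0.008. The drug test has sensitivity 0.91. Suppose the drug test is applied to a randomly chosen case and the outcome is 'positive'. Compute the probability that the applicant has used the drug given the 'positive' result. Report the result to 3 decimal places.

P(H | E) ≈ 0.930

Write H for 'the applicant has used the drug'. Prior odds H:¬H = 0.104/0.896 = 0.11607. For the 'positive' outcome, the likelihood ratio is 0.91/0.008 = 113.75.
Posterior odds = 0.11607 × 113.75 = 13.203, so P(H|E) = 13.203/(1+13.203) = 0.930.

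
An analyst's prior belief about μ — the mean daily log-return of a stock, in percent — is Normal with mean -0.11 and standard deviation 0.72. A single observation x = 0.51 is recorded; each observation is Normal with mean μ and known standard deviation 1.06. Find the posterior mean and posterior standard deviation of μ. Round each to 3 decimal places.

Posterior mean ≈ 0.086; posterior SD ≈ 0.596

With known σ, the Normal prior is conjugate. Weight on the data is w = (n/σ²)/(n/σ² + 1/τ₀²) = 0.889996/(0.889996+1.92901) = 0.31571.
Posterior mean = w·x̄ + (1−w)·μ₀ = 0.31571·0.51 + 0.68429·-0.11 = 0.086. Posterior variance = 1/(0.889996+1.92901) = 0.354735, so SD = 0.596.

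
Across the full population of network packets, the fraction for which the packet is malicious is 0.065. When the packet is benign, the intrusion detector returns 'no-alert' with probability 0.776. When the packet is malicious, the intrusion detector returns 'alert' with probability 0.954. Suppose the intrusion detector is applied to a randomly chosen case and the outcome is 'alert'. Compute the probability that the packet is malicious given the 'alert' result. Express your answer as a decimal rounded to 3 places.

Write H for 'the packet is malicious'. Prior odds H:¬H = 0.065/0.935 = 0.069519. For the 'alert' outcome, the likelihood ratio is 0.954/0.224 = 4.2589.
Posterior odds = 0.069519 × 4.2589 = 0.29608, so P(H|E) = 0.29608/(1+0.29608) = 0.228.

P(H | E) ≈ 0.228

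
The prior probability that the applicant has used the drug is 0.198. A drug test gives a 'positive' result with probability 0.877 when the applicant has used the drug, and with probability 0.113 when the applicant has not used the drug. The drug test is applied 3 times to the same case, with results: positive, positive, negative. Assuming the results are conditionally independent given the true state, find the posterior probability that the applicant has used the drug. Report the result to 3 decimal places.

With H the event that the applicant has used the drug, the joint likelihood of the observed sequence is P(data|H) = 0.877·0.877·0.123 = 0.094603 and P(data|¬H) = 0.113·0.113·0.887 = 0.011326.
Bayes: P(H|data) = 0.198·0.094603 / (0.198·0.094603 + 0.802·0.011326) = 0.018731/0.027815 = 0.6734.

Posterior P(H) ≈ 0.673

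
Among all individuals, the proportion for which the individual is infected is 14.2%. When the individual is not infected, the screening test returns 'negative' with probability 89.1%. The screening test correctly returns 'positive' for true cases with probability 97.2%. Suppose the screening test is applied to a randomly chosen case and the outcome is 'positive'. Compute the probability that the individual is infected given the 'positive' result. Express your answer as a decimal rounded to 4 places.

P(H | E) ≈ 0.5961

Let H be the event that the individual is infected. P(H) = 0.142, so P(¬H) = 0.858. With E the 'positive' result, P(E|H) = 0.972 and P(E|¬H) = 0.109.
P(E) = 0.972·0.142 + 0.109·0.858 = 0.13802 + 0.093522 = 0.23155.
By Bayes' theorem, P(H|E) = 0.13802 / 0.23155 = 0.5961.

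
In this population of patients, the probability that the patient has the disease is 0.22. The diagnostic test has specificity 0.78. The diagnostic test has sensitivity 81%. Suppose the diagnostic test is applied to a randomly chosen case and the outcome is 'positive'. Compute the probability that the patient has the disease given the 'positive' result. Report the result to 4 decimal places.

P(H | E) ≈ 0.5094

Write H for 'the patient has the disease'. Prior odds H:¬H = 0.22/0.78 = 0.28205. For the 'positive' outcome, the likelihood ratio is 0.81/0.22 = 3.6818.
Posterior odds = 0.28205 × 3.6818 = 1.0385, so P(H|E) = 1.0385/(1+1.0385) = 0.5094.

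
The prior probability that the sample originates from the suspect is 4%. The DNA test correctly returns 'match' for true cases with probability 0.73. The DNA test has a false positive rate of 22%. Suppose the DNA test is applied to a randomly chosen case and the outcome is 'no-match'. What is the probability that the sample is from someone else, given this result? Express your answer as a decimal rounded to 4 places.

Write H for 'the sample originates from the suspect'. Prior odds H:¬H = 0.04/0.96 = 0.041667. For the 'no-match' outcome, the likelihood ratio is 0.27/0.78 = 0.34615.
Posterior odds = 0.041667 × 0.34615 = 0.014423, so P(H|E) = 0.014423/(1+0.014423) = 0.0142. Then P(¬H|E) = 1 − 0.0142 = 0.9858.

P(¬H | E) ≈ 0.9858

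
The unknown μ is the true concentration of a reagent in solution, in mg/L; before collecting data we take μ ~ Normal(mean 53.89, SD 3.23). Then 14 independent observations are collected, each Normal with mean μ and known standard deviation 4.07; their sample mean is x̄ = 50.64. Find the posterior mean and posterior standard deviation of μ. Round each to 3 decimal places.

Posterior mean ≈ 50.971; posterior SD ≈ 1.031

Prior precision 1/τ₀² = 1/3.23² = 0.0958506; data precision n/σ² = 14/4.07² = 0.845161.
Posterior precision = 0.0958506 + 0.845161 = 0.941011, giving posterior SD = 1/√0.941011 = 1.031.
Posterior mean = (0.0958506·53.89 + 0.845161·50.64) / 0.941011 = 50.971.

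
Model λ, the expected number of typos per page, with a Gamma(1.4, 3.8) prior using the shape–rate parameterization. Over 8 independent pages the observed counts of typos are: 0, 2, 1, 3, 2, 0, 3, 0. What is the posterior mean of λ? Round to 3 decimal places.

The Poisson likelihood adds the total count to the shape and the number of exposure periods to the rate. Here ∑xᵢ = 11 and n = 8, so shape 1.4→12.4 and rate 3.8→11.8.
E[λ | data] = 12.4/11.8 = 1.051.

Posterior mean ≈ 1.051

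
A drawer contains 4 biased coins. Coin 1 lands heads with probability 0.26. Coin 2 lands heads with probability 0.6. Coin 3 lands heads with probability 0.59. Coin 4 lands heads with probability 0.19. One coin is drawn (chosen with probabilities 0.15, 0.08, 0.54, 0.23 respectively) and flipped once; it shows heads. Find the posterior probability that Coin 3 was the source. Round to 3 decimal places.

Tabulate prior·likelihood by source: [1] prior 0.15, lik 0.26, product 0.03900; [2] prior 0.08, lik 0.6, product 0.04800; [3] prior 0.54, lik 0.59, product 0.3186; [4] prior 0.23, lik 0.19, product 0.04370.
Normalizing constant = 0.44930; the posterior for Coin 3 is its product over the sum, 0.3186/0.44930 = 0.709.

Posterior probability ≈ 0.709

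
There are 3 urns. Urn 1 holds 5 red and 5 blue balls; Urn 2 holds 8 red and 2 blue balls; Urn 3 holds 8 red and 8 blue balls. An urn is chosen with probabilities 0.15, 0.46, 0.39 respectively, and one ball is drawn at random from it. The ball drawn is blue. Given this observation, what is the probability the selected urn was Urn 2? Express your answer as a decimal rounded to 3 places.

Posterior probability ≈ 0.254

P(blue|Urn 1) = 0.5; P(blue|Urn 2) = 0.2; P(blue|Urn 3) = 0.5.
Prior × likelihood for each source: 0.15·0.5=0.07500, 0.46·0.2=0.09200, 0.39·0.5=0.1950. Summing gives P(blue) = 0.36200.
P(Urn 2 | blue) = 0.09200 / 0.36200 = 0.254.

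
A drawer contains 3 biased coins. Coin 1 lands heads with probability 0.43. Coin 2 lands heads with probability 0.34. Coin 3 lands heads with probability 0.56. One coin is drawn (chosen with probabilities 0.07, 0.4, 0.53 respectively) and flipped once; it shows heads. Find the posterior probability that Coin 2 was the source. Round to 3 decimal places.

Posterior probability ≈ 0.294

P(heads|C1) = 0.43; P(heads|C2) = 0.34; P(heads|C3) = 0.56.
Prior × likelihood for each source: 0.07·0.43=0.03010, 0.4·0.34=0.1360, 0.53·0.56=0.2968. Summing gives P(heads) = 0.46290.
P(Coin 2 | heads) = 0.1360 / 0.46290 = 0.294.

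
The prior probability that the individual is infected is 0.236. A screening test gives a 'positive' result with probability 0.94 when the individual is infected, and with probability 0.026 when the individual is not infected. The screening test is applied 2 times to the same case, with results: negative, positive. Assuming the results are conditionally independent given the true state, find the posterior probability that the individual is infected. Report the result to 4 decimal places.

Let H be the event that the individual is infected; start with P(H) = 0.236. P('positive'|H) = 0.94, P('positive'|¬H) = 0.026.
Update on result 1 ('negative'): P(H) ← 0.06·0.2360 / (0.06·0.2360 + 0.974·0.7640) = 0.014160/0.75830 = 0.0187.
Update on result 2 ('positive'): P(H) ← 0.94·0.0187 / (0.94·0.0187 + 0.026·0.9813) = 0.017553/0.043068 = 0.4076.

Posterior P(H) ≈ 0.4076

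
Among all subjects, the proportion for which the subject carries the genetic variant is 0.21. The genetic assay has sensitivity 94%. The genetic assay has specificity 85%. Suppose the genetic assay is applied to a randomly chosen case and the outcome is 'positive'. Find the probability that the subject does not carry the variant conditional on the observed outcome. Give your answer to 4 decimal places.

Let H be the event that the subject carries the genetic variant. P(H) = 0.21, so P(¬H) = 0.79. With E the 'positive' result, P(E|H) = 0.94 and P(E|¬H) = 0.15.
P(E) = 0.94·0.21 + 0.15·0.79 = 0.19740 + 0.11850 = 0.31590.
By Bayes' theorem, P(H|E) = 0.19740 / 0.31590 = 0.6249. Hence P(¬H|E) = 1 − 0.6249 = 0.3751.

P(¬H | E) ≈ 0.3751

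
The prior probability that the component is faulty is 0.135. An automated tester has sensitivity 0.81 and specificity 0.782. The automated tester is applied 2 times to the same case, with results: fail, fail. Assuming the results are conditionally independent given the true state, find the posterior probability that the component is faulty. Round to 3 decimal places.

Let H be the event that the component is faulty; start with P(H) = 0.135. P('fail'|H) = 0.81, P('fail'|¬H) = 0.218.
Update on result 1 ('fail'): P(H) ← 0.81·0.1350 / (0.81·0.1350 + 0.218·0.8650) = 0.10935/0.29792 = 0.3670.
Update on result 2 ('fail'): P(H) ← 0.81·0.3670 / (0.81·0.3670 + 0.218·0.6330) = 0.29731/0.43529 = 0.6830.

Posterior P(H) ≈ 0.683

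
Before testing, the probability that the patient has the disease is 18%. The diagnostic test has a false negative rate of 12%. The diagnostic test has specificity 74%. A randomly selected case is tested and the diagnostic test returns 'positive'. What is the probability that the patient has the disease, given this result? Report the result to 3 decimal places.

P(H | E) ≈ 0.426

Write H for 'the patient has the disease'. Prior odds H:¬H = 0.18/0.82 = 0.21951. For the 'positive' outcome, the likelihood ratio is 0.88/0.26 = 3.3846.
Posterior odds = 0.21951 × 3.3846 = 0.74296, so P(H|E) = 0.74296/(1+0.74296) = 0.426.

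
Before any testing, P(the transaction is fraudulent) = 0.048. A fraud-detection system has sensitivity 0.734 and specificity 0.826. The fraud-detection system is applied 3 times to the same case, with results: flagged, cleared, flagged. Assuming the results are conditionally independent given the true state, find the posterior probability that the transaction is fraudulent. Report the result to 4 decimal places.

Posterior P(H) ≈ 0.2242

Let H be the event that the transaction is fraudulent; start with P(H) = 0.048. P('flagged'|H) = 0.734, P('flagged'|¬H) = 0.174.
Update on result 1 ('flagged'): P(H) ← 0.734·0.0480 / (0.734·0.0480 + 0.174·0.9520) = 0.035232/0.20088 = 0.1754.
Update on result 2 ('cleared'): P(H) ← 0.266·0.1754 / (0.266·0.1754 + 0.826·0.8246) = 0.046653/0.72778 = 0.0641.
Update on result 3 ('flagged'): P(H) ← 0.734·0.0641 / (0.734·0.0641 + 0.174·0.9359) = 0.047052/0.20990 = 0.2242.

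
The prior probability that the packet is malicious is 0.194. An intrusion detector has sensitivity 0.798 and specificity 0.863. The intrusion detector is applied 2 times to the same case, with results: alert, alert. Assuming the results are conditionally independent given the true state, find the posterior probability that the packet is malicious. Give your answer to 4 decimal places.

Let H be the event that the packet is malicious; start with P(H) = 0.194. P('alert'|H) = 0.798, P('alert'|¬H) = 0.137.
Update on result 1 ('alert'): P(H) ← 0.798·0.1940 / (0.798·0.1940 + 0.137·0.8060) = 0.15481/0.26523 = 0.5837.
Update on result 2 ('alert'): P(H) ← 0.798·0.5837 / (0.798·0.5837 + 0.137·0.4163) = 0.46578/0.52281 = 0.8909.

Posterior P(H) ≈ 0.8909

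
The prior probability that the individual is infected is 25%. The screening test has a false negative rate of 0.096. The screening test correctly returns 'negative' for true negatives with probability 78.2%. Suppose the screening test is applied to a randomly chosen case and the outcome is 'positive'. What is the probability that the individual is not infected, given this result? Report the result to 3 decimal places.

P(¬H | E) ≈ 0.420

Let H be the event that the individual is infected. P(H) = 0.25, so P(¬H) = 0.75. With E the 'positive' result, P(E|H) = 0.904 and P(E|¬H) = 0.218.
P(E) = 0.904·0.25 + 0.218·0.75 = 0.22600 + 0.16350 = 0.38950.
By Bayes' theorem, P(H|E) = 0.22600 / 0.38950 = 0.580. Hence P(¬H|E) = 1 − 0.580 = 0.420.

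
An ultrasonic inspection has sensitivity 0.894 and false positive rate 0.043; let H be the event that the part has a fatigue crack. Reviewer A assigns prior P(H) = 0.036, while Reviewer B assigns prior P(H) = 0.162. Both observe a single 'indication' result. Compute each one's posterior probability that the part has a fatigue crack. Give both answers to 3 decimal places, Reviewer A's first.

Reviewer A: 0.437; Reviewer B: 0.801

P('+'|H) = 0.894, P('+'|¬H) = 0.043.
Reviewer A: numerator 0.894·0.036 = 0.032184; evidence = 0.032184+0.043·0.964 = 0.073636; posterior = 0.437.
Reviewer B: numerator 0.894·0.162 = 0.14483; evidence = 0.14483+0.043·0.838 = 0.18086; posterior = 0.801.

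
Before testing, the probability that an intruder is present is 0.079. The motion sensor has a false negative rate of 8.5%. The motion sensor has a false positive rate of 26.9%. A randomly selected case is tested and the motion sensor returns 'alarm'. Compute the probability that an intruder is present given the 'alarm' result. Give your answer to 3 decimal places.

P(H | E) ≈ 0.226

Let H be the event that an intruder is present. P(H) = 0.079, so P(¬H) = 0.921. With E the 'alarm' result, P(E|H) = 0.915 and P(E|¬H) = 0.269.
P(E) = 0.915·0.079 + 0.269·0.921 = 0.072285 + 0.24775 = 0.32003.
By Bayes' theorem, P(H|E) = 0.072285 / 0.32003 = 0.226.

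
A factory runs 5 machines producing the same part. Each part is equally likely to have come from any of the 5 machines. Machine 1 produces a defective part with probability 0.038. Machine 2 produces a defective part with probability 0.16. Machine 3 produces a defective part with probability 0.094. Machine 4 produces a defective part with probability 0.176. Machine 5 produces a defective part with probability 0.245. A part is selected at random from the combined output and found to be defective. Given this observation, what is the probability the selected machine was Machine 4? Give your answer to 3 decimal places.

P(defective|M1) = 0.038; P(defective|M2) = 0.16; P(defective|M3) = 0.094; P(defective|M4) = 0.176; P(defective|M5) = 0.245.
Prior × likelihood for each source: 0.2·0.038=0.007600, 0.2·0.16=0.03200, 0.2·0.094=0.01880, 0.2·0.176=0.03520, 0.2·0.245=0.04900. Summing gives P(defective) = 0.14260.
P(Machine 4 | defective) = 0.03520 / 0.14260 = 0.247.

Posterior probability ≈ 0.247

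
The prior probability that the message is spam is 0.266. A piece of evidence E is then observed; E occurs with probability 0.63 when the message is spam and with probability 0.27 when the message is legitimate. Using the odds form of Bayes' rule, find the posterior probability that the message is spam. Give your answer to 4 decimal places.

Prior odds = 0.266/(1−0.266) = 0.36240.
Likelihood ratio for E = 0.63/0.27 = 2.3333.
Posterior odds = prior odds × LR = 0.84559.
Posterior probability = odds/(1+odds) = 0.84559/1.8456 = 0.4582.

Posterior probability ≈ 0.4582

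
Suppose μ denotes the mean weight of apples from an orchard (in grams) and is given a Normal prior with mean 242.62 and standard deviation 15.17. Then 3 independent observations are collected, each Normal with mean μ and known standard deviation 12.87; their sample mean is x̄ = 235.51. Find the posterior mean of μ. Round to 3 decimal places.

Posterior mean ≈ 236.886

Prior precision 1/τ₀² = 1/15.17² = 0.00434539; data precision n/σ² = 3/12.87² = 0.0181119.
Posterior precision = 0.00434539 + 0.0181119 = 0.0224573.
Posterior mean = (0.00434539·242.62 + 0.0181119·235.51) / 0.0224573 = 236.886.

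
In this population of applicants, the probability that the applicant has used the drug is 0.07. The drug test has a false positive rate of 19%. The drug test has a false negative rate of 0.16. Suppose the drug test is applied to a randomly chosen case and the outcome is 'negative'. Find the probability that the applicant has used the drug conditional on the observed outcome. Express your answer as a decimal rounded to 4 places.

Write H for 'the applicant has used the drug'. Prior odds H:¬H = 0.07/0.93 = 0.075269. For the 'negative' outcome, the likelihood ratio is 0.16/0.81 = 0.19753.
Posterior odds = 0.075269 × 0.19753 = 0.014868, so P(H|E) = 0.014868/(1+0.014868) = 0.0147.

P(H | E) ≈ 0.0147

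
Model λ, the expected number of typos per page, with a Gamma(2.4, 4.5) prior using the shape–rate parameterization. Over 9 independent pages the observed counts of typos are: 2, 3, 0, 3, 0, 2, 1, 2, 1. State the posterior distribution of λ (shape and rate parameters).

Posterior: Gamma(shape=16.4, rate=13.5)

Total count ∑xᵢ = 14 over n = 9 pages.
Gamma is conjugate to the Poisson likelihood: posterior is Gamma(shape = 2.4+14 = 16.4, rate = 4.5+9 = 13.5).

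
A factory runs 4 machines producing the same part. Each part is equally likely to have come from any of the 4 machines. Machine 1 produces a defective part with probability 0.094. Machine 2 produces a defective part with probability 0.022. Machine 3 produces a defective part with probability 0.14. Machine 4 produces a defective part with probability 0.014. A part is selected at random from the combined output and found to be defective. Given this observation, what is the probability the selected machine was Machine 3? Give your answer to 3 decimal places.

P(defective|M1) = 0.094; P(defective|M2) = 0.022; P(defective|M3) = 0.14; P(defective|M4) = 0.014.
Prior × likelihood for each source: 0.25·0.094=0.02350, 0.25·0.022=0.005500, 0.25·0.14=0.03500, 0.25·0.014=0.003500. Summing gives P(defective) = 0.067500.
P(Machine 3 | defective) = 0.03500 / 0.067500 = 0.519.

Posterior probability ≈ 0.519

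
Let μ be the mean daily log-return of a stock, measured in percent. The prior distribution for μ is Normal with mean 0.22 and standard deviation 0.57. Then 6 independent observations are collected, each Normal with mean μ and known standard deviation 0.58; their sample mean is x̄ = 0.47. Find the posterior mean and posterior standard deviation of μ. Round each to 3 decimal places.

Posterior mean ≈ 0.433; posterior SD ≈ 0.219

Prior precision 1/τ₀² = 1/0.57² = 3.07787; data precision n/σ² = 6/0.58² = 17.8359.
Posterior precision = 3.07787 + 17.8359 = 20.9138, giving posterior SD = 1/√20.9138 = 0.219.
Posterior mean = (3.07787·0.22 + 17.8359·0.47) / 20.9138 = 0.433.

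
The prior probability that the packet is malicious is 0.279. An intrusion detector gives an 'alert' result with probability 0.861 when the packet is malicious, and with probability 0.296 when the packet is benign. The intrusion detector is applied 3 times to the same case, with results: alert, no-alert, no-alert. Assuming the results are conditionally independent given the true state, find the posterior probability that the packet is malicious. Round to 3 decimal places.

With H the event that the packet is malicious, the joint likelihood of the observed sequence is P(data|H) = 0.861·0.139·0.139 = 0.016635 and P(data|¬H) = 0.296·0.704·0.704 = 0.14670.
Bayes: P(H|data) = 0.279·0.016635 / (0.279·0.016635 + 0.721·0.14670) = 0.0046413/0.11041 = 0.0420.

Posterior P(H) ≈ 0.042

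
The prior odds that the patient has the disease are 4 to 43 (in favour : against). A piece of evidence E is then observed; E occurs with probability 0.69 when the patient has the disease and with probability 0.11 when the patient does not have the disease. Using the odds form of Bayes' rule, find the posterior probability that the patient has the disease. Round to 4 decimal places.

Posterior probability ≈ 0.3685

Prior odds = 4/43 = 0.093023.
Likelihood ratio for E = 0.69/0.11 = 6.2727.
Posterior odds = prior odds × LR = 0.58351.
Posterior probability = odds/(1+odds) = 0.58351/1.5835 = 0.3685.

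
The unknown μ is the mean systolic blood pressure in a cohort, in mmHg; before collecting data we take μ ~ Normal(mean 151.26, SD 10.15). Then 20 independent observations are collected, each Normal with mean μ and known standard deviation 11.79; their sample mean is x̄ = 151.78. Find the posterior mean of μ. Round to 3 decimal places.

Posterior mean ≈ 151.747

Prior precision 1/τ₀² = 1/10.15² = 0.00970662; data precision n/σ² = 20/11.79² = 0.143881.
Posterior precision = 0.00970662 + 0.143881 = 0.153587.
Posterior mean = (0.00970662·151.26 + 0.143881·151.78) / 0.153587 = 151.747.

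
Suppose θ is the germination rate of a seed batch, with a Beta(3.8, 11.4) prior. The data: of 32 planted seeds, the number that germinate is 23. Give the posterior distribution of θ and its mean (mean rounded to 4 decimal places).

Posterior: Beta(26.8, 20.4); mean ≈ 0.5678

The binomial likelihood is conjugate to the Beta prior: with 23 successes and 9 failures, the posterior is Beta(3.8+23, 11.4+9) = Beta(26.8, 20.4).
Posterior mean = α/(α+β) = 26.8/47.2 = 0.5678.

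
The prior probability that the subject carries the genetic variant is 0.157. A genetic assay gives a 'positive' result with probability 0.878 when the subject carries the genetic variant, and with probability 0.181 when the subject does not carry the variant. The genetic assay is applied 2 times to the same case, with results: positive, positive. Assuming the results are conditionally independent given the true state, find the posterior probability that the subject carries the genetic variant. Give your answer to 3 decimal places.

Posterior P(H) ≈ 0.814

With H the event that the subject carries the genetic variant, the joint likelihood of the observed sequence is P(data|H) = 0.878·0.878 = 0.77088 and P(data|¬H) = 0.181·0.181 = 0.032761.
Bayes: P(H|data) = 0.157·0.77088 / (0.157·0.77088 + 0.843·0.032761) = 0.12103/0.14865 = 0.8142.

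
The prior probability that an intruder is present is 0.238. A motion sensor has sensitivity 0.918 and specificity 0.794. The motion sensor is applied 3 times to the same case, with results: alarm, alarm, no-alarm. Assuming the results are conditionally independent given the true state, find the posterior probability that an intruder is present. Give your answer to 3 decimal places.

Posterior P(H) ≈ 0.390

With H the event that an intruder is present, the joint likelihood of the observed sequence is P(data|H) = 0.918·0.918·0.082 = 0.069103 and P(data|¬H) = 0.206·0.206·0.794 = 0.033694.
Bayes: P(H|data) = 0.238·0.069103 / (0.238·0.069103 + 0.762·0.033694) = 0.016447/0.042122 = 0.3905.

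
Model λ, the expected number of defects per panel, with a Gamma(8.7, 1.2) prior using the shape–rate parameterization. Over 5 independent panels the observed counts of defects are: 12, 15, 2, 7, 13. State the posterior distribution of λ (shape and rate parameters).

Posterior: Gamma(shape=57.7, rate=6.2)

The Poisson likelihood adds the total count to the shape and the number of exposure periods to the rate. Here ∑xᵢ = 49 and n = 5, so shape 8.7→57.7 and rate 1.2→6.2.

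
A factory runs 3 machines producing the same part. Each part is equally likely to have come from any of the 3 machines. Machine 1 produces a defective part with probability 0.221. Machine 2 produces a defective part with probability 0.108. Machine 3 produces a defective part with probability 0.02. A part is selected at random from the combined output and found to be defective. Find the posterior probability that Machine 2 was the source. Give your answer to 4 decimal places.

Posterior probability ≈ 0.3095

Tabulate prior·likelihood by source: [1] prior 0.333333, lik 0.221, product 0.07367; [2] prior 0.333333, lik 0.108, product 0.03600; [3] prior 0.333333, lik 0.02, product 0.006667.
Normalizing constant = 0.11633; the posterior for Machine 2 is its product over the sum, 0.03600/0.11633 = 0.3095.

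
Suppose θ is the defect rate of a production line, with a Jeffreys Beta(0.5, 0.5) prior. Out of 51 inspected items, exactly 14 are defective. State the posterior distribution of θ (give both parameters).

Observing 14 successes and 37 failures updates Beta(0.5, 0.5) by adding the success and failure counts to the two shape parameters: α = 0.5+14 = 14.5, β = 0.5+37 = 37.5.

Posterior: Beta(14.5, 37.5)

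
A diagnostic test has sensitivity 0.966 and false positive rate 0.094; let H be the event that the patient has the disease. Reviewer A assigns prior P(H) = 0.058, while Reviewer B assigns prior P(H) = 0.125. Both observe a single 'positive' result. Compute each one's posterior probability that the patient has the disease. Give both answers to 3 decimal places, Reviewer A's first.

P('+'|H) = 0.966, P('+'|¬H) = 0.094.
Reviewer A: numerator 0.966·0.058 = 0.056028; evidence = 0.056028+0.094·0.942 = 0.14458; posterior = 0.388.
Reviewer B: numerator 0.966·0.125 = 0.12075; evidence = 0.12075+0.094·0.875 = 0.20300; posterior = 0.595.

Reviewer A: 0.388; Reviewer B: 0.595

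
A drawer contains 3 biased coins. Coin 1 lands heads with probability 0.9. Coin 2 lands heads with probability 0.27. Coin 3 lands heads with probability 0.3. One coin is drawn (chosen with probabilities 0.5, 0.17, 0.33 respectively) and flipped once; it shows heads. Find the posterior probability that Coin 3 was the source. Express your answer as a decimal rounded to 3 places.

Posterior probability ≈ 0.166

Tabulate prior·likelihood by source: [1] prior 0.5, lik 0.9, product 0.4500; [2] prior 0.17, lik 0.27, product 0.04590; [3] prior 0.33, lik 0.3, product 0.09900.
Normalizing constant = 0.59490; the posterior for Coin 3 is its product over the sum, 0.09900/0.59490 = 0.166.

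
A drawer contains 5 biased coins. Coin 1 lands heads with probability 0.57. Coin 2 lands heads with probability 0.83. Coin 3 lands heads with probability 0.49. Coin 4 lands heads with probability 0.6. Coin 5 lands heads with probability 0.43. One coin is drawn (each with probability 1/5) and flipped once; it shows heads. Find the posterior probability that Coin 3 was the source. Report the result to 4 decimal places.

Tabulate prior·likelihood by source: [1] prior 0.2, lik 0.57, product 0.1140; [2] prior 0.2, lik 0.83, product 0.1660; [3] prior 0.2, lik 0.49, product 0.09800; [4] prior 0.2, lik 0.6, product 0.1200; [5] prior 0.2, lik 0.43, product 0.08600.
Normalizing constant = 0.58400; the posterior for Coin 3 is its product over the sum, 0.09800/0.58400 = 0.1678.

Posterior probability ≈ 0.1678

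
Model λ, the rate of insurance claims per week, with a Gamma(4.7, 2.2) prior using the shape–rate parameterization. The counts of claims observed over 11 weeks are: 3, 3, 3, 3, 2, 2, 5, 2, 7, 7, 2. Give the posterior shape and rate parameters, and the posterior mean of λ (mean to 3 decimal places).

Posterior: Gamma(shape=43.7, rate=13.2); mean ≈ 3.311

Total count ∑xᵢ = 39 over n = 11 weeks.
Gamma is conjugate to the Poisson likelihood: posterior is Gamma(shape = 4.7+39 = 43.7, rate = 2.2+11 = 13.2).
E[λ | data] = 43.7/13.2 = 3.311.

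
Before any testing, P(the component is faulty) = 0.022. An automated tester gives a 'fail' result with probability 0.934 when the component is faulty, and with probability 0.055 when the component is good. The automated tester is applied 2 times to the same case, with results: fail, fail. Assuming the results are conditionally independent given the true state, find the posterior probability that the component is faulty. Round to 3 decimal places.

With H the event that the component is faulty, the joint likelihood of the observed sequence is P(data|H) = 0.934·0.934 = 0.87236 and P(data|¬H) = 0.055·0.055 = 0.0030250.
Bayes: P(H|data) = 0.022·0.87236 / (0.022·0.87236 + 0.978·0.0030250) = 0.019192/0.022150 = 0.8664.

Posterior P(H) ≈ 0.866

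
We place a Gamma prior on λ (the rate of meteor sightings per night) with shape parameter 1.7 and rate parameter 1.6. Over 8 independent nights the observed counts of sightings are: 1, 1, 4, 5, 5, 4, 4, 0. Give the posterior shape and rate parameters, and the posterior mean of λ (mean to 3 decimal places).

Posterior: Gamma(shape=25.7, rate=9.6); mean ≈ 2.677

Total count ∑xᵢ = 24 over n = 8 nights.
Gamma is conjugate to the Poisson likelihood: posterior is Gamma(shape = 1.7+24 = 25.7, rate = 1.6+8 = 9.6).
E[λ | data] = 25.7/9.6 = 2.677.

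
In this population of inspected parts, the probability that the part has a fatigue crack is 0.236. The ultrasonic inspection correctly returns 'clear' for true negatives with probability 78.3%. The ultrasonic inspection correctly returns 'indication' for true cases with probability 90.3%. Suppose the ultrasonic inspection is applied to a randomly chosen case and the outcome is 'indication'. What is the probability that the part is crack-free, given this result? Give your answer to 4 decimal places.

P(¬H | E) ≈ 0.4376

Write H for 'the part has a fatigue crack'. Prior odds H:¬H = 0.236/0.764 = 0.30890. For the 'indication' outcome, the likelihood ratio is 0.903/0.217 = 4.1613.
Posterior odds = 0.30890 × 4.1613 = 1.2854, so P(H|E) = 1.2854/(1+1.2854) = 0.5624. Then P(¬H|E) = 1 − 0.5624 = 0.4376.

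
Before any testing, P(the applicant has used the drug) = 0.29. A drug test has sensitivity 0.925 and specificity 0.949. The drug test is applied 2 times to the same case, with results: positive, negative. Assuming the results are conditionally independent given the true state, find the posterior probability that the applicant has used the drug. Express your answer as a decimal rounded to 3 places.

With H the event that the applicant has used the drug, the joint likelihood of the observed sequence is P(data|H) = 0.925·0.075 = 0.069375 and P(data|¬H) = 0.051·0.949 = 0.048399.
Bayes: P(H|data) = 0.29·0.069375 / (0.29·0.069375 + 0.71·0.048399) = 0.020119/0.054482 = 0.3693.

Posterior P(H) ≈ 0.369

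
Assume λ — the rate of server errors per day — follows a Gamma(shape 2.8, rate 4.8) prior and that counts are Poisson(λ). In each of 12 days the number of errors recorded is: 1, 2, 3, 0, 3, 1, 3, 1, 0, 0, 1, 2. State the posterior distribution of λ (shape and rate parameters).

Posterior: Gamma(shape=19.8, rate=16.8)

Total count ∑xᵢ = 17 over n = 12 days.
Gamma is conjugate to the Poisson likelihood: posterior is Gamma(shape = 2.8+17 = 19.8, rate = 4.8+12 = 16.8).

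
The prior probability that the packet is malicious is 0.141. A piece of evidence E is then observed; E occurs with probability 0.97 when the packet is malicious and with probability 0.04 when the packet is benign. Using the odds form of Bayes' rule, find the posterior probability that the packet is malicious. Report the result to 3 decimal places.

Prior odds = 0.141/(1−0.141) = 0.16414. In log-odds, ln(0.16414) = -1.8070.
Add log likelihood ratio: ln(24.250) = 3.1884.
Posterior log-odds = 1.3814, so posterior odds = exp(1.3814) = 3.9805. Converting, P(H|E) = 3.9805/4.9805 = 0.799.

Posterior probability ≈ 0.799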